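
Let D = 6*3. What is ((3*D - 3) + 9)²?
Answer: 3600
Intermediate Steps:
D = 18
((3*D - 3) + 9)² = ((3*18 - 3) + 9)² = ((54 - 3) + 9)² = (51 + 9)² = 60² = 3600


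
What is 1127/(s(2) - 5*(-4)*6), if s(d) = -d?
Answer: 1127/118 ≈ 9.5508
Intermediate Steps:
1127/(s(2) - 5*(-4)*6) = 1127/(-1*2 - 5*(-4)*6) = 1127/(-2 + 20*6) = 1127/(-2 + 120) = 1127/118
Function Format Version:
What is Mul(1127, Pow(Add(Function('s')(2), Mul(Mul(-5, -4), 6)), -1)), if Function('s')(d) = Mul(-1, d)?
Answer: Rational(1127, 118) ≈ 9.5508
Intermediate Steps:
Mul(1127, Pow(Add(Function('s')(2), Mul(Mul(-5, -4), 6)), -1)) = Mul(1127, Pow(Add(Mul(-1, 2), Mul(Mul(-5, -4), 6)), -1)) = Mul(1127, Pow(Add(-2, Mul(20, 6)), -1)) = Mul(1127, Pow(Add(-2, 120), -1)) = Mul(1127, Pow(118, -1)) = Mul(1127, Rational(1, 118)) = Rational(1127, 118)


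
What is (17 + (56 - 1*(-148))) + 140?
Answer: 361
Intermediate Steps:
(17 + (56 - 1*(-148))) + 140 = (17 + (56 + 148)) + 140 = (17 + 204) + 140 = 221 + 140 = 361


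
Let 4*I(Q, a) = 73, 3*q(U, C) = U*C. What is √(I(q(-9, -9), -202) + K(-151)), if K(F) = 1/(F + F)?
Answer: √1664171/302 ≈ 4.2716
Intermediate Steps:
q(U, C) = C*U/3 (q(U, C) = (U*C)/3 = (C*U)/3 = C*U/3)
I(Q, a) = 73/4 (I(Q, a) = (¼)*73 = 73/4)
K(F) = 1/(2*F)
√(I(q(-9, -9), -202) + K(-151)) = √(73/4 + (½)/(-151)) = √(73/4 + (½)*(-1/151)) = √(73/4 - 1/302) = √(11021/604) = √1664171/302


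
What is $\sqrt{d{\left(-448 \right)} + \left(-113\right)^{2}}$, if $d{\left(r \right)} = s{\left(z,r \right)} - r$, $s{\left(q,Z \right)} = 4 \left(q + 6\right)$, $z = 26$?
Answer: $\sqrt{13345} \approx 115.52$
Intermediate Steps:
$s{\left(q,Z \right)} = 24 + 4 q$ ($s{\left(q,Z \right)} = 4 \left(6 + q\right) = 24 + 4 q$)
$d{\left(r \right)} = 128 - r$ ($d{\left(r \right)} = \left(24 + 4 \cdot 26\right) - r = \left(24 + 104\right) - r = 128 - r$)
$\sqrt{d{\left(-448 \right)} + \left(-113\right)^{2}} = \sqrt{\left(128 - -448\right) + \left(-113\right)^{2}} = \sqrt{\left(128 + 448\right) + 12769} = \sqrt{576 + 12769} = \sqrt{13345}$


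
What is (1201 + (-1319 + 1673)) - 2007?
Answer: -452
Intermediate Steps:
(1201 + (-1319 + 1673)) - 2007 = (1201 + 354) - 2007 = 1555 - 2007 = -452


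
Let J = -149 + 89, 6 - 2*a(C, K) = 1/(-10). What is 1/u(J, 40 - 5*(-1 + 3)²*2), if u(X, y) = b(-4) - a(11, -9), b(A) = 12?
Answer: 20/179 ≈ 0.11173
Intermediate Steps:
a(C, K) = 61/20 (a(C, K) = 3 - ½/(-10) = 3 - ½*(-⅒) = 3 + 1/20 = 61/20)
J = -60
u(X, y) = 179/20 (u(X, y) = 12 - 1*61/20 = 12 - 61/20 = 179/20)
1/u(J, 40 - 5*(-1 + 3)²*2) = 1/(179/20) = 20/179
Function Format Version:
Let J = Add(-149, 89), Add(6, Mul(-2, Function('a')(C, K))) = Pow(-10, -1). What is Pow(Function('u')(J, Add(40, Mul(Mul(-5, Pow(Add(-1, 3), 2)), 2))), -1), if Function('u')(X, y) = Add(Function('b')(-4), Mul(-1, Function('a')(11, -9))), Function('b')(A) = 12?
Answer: Rational(20, 179) ≈ 0.11173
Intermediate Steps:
Function('a')(C, K) = Rational(61, 20) (Function('a')(C, K) = Add(3, Mul(Rational(-1, 2), Pow(-10, -1))) = Add(3, Mul(Rational(-1, 2), Rational(-1, 10))) = Add(3, Rational(1, 20)) = Rational(61, 20))
J = -60
Function('u')(X, y) = Rational(179, 20) (Function('u')(X, y) = Add(12, Mul(-1, Rational(61, 20))) = Add(12, Rational(-61, 20)) = Rational(179, 20))
Pow(Function('u')(J, Add(40, Mul(Mul(-5, Pow(Add(-1, 3), 2)), 2))), -1) = Pow(Rational(179, 20), -1) = Rational(20, 179)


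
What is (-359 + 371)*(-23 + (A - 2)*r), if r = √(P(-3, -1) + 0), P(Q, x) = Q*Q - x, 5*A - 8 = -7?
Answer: -276 - 108*√10/5 ≈ -344.31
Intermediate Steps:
A = ⅕ (A = 8/5 + (⅕)*(-7) = 8/5 - 7/5 = ⅕ ≈ 0.20000)
P(Q, x) = Q² - x
r = √10 (r = √(((-3)² - 1*(-1)) + 0) = √((9 + 1) + 0) = √(10 + 0) = √10 ≈ 3.1623)
(-359 + 371)*(-23 + (A - 2)*r) = (-359 + 371)*(-23 + (⅕ - 2)*√10) = 12*(-23 - 9*√10/5) = -276 - 108*√10/5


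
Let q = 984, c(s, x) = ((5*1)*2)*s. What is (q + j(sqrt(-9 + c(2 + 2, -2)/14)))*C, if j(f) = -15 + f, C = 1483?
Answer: 1437027 + 1483*I*sqrt(301)/7 ≈ 1.437e+6 + 3675.6*I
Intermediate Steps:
c(s, x) = 10*s (c(s, x) = (5*2)*s = 10*s)
(q + j(sqrt(-9 + c(2 + 2, -2)/14)))*C = (984 + (-15 + sqrt(-9 + (10*(2 + 2))/14)))*1483 = (984 + (-15 + sqrt(-9 + (10*4)*(1/14))))*1483 = (984 + (-15 + sqrt(-9 + 40*(1/14))))*1483 = (984 + (-15 + sqrt(-9 + 20/7)))*1483 = (984 + (-15 + sqrt(-43/7)))*1483 = (984 + (-15 + I*sqrt(301)/7))*1483 = (969 + I*sqrt(301)/7)*1483 = 1437027 + 1483*I*sqrt(301)/7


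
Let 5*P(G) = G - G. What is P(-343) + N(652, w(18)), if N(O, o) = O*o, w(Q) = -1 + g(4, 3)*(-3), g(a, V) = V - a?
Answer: 1304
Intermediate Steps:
P(G) = 0 (P(G) = (G - G)/5 = (1/5)*0 = 0)
w(Q) = 2 (w(Q) = -1 + (3 - 1*4)*(-3) = -1 + (3 - 4)*(-3) = -1 - 1*(-3) = -1 + 3 = 2)
P(-343) + N(652, w(18)) = 0 + 652*2 = 0 + 1304 = 1304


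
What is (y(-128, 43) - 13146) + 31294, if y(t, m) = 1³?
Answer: 18149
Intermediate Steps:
y(t, m) = 1
(y(-128, 43) - 13146) + 31294 = (1 - 13146) + 31294 = -13145 + 31294 = 18149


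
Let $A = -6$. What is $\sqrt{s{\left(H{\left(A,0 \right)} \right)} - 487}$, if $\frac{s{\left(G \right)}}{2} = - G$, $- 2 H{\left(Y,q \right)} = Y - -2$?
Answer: $i \sqrt{491} \approx 22.159 i$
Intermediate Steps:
$H{\left(Y,q \right)} = -1 - \frac{Y}{2}$ ($H{\left(Y,q \right)} = - \frac{Y - -2}{2} = - \frac{Y + 2}{2} = - \frac{2 + Y}{2} = -1 - \frac{Y}{2}$)
$s{\left(G \right)} = - 2 G$ ($s{\left(G \right)} = 2 \left(- G\right) = - 2 G$)
$\sqrt{s{\left(H{\left(A,0 \right)} \right)} - 487} = \sqrt{- 2 \left(-1 - -3\right) - 487} = \sqrt{- 2 \left(-1 + 3\right) - 487} = \sqrt{\left(-2\right) 2 - 487} = \sqrt{-4 - 487} = \sqrt{-491} = i \sqrt{491}$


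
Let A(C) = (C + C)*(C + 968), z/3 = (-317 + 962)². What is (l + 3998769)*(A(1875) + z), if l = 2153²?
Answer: 102827231909850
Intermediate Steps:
l = 4635409
z = 1248075 (z = 3*(-317 + 962)² = 3*645² = 3*416025 = 1248075)
A(C) = 2*C*(968 + C) (A(C) = (2*C)*(968 + C) = 2*C*(968 + C))
(l + 3998769)*(A(1875) + z) = (4635409 + 3998769)*(2*1875*(968 + 1875) + 1248075) = 8634178*(2*1875*2843 + 1248075) = 8634178*(10661250 + 1248075) = 8634178*11909325 = 102827231909850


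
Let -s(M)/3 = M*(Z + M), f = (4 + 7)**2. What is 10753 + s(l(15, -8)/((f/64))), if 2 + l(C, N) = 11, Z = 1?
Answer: 156230257/14641 ≈ 10671.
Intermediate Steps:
l(C, N) = 9 (l(C, N) = -2 + 11 = 9)
f = 121 (f = 11**2 = 121)
s(M) = -3*M*(1 + M)
10753 + s(l(15, -8)/((f/64))) = 10753 - 3*9/((121/64))*(1 + 9/((121/64))) = 10753 - 3*9/((121*(1/64)))*(1 + 9/((121*(1/64)))) = 10753 - 3*9/(121/64)*(1 + 9/(121/64)) = 10753 - 3*9*(64/121)*(1 + 9*(64/121)) = 10753 - 3*576/121*(1 + 576/121) = 10753 - 3*576/121*697/121 = 10753 - 1204416/14641 = 156230257/14641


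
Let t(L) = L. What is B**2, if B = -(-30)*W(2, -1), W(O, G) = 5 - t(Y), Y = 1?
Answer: 14400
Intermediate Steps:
W(O, G) = 4 (W(O, G) = 5 - 1*1 = 5 - 1 = 4)
B = 120 (B = -(-30)*4 = -30*(-4) = 120)
B**2 = 120**2 = 14400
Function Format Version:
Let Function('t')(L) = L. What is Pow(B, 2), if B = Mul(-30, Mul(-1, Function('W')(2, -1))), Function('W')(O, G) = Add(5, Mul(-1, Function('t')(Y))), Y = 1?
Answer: 14400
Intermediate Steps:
Function('W')(O, G) = 4 (Function('W')(O, G) = Add(5, Mul(-1, 1)) = Add(5, -1) = 4)
B = 120 (B = Mul(-30, Mul(-1, 4)) = Mul(-30, -4) = 120)
Pow(B, 2) = Pow(120, 2) = 14400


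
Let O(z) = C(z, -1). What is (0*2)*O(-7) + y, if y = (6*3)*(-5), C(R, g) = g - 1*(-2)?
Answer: -90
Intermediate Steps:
C(R, g) = 2 + g (C(R, g) = g + 2 = 2 + g)
O(z) = 1 (O(z) = 2 - 1 = 1)
y = -90 (y = 18*(-5) = -90)
(0*2)*O(-7) + y = (0*2)*1 - 90 = 0*1 - 90 = 0 - 90 = -90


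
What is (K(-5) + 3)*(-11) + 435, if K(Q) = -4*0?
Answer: 402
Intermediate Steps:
K(Q) = 0
(K(-5) + 3)*(-11) + 435 = (0 + 3)*(-11) + 435 = 3*(-11) + 435 = -33 + 435 = 402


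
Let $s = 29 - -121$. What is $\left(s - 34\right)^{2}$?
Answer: $13456$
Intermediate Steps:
$s = 150$ ($s = 29 + 121 = 150$)
$\left(s - 34\right)^{2} = \left(150 - 34\right)^{2} = 116^{2} = 13456$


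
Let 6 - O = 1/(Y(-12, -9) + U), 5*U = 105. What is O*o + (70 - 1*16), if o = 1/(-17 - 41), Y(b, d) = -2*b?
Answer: 140671/2610 ≈ 53.897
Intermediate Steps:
U = 21 (U = (1/5)*105 = 21)
o = -1/58 (o = 1/(-58) = -1/58 ≈ -0.017241)
O = 269/45 (O = 6 - 1/(-2*(-12) + 21) = 6 - 1/(24 + 21) = 6 - 1/45 = 269/45 ≈ 5.9778)
O*o + (70 - 1*16) = (269/45)*(-1/58) + (70 - 1*16) = -269/2610 + (70 - 16) = -269/2610 + 54 = 140671/2610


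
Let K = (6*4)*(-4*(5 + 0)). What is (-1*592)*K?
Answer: 284160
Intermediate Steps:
K = -480 (K = 24*(-4*5) = 24*(-20) = -480)
(-1*592)*K = -1*592*(-480) = -592*(-480) = 284160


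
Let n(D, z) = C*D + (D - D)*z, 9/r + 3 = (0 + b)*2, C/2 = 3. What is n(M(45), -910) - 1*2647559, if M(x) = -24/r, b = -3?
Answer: -2647415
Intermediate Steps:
C = 6 (C = 2*3 = 6)
r = -1 (r = 9/(-3 + (0 - 3)*2) = 9/(-3 - 3*2) = 9/(-3 - 6) = 9/(-9) = 9*(-1/9) = -1)
M(x) = 24 (M(x) = -24/(-1) = -24*(-1) = 24)
n(D, z) = 6*D (n(D, z) = 6*D + (D - D)*z = 6*D + 0*z = 6*D + 0 = 6*D)
n(M(45), -910) - 1*2647559 = 6*24 - 1*2647559 = 144 - 2647559 = -2647415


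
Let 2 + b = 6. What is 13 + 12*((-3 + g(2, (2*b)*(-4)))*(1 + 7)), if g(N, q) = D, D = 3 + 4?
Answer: 397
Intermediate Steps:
b = 4 (b = -2 + 6 = 4)
D = 7
g(N, q) = 7
13 + 12*((-3 + g(2, (2*b)*(-4)))*(1 + 7)) = 13 + 12*((-3 + 7)*(1 + 7)) = 13 + 12*(4*8) = 13 + 12*32 = 13 + 384 = 397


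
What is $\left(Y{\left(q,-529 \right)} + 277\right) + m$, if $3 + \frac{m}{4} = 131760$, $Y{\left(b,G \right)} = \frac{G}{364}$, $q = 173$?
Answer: $\frac{191938491}{364} \approx 5.273 \cdot 10^{5}$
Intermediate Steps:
$Y{\left(b,G \right)} = \frac{G}{364}$ ($Y{\left(b,G \right)} = G \frac{1}{364} = \frac{G}{364}$)
$m = 527028$ ($m = -12 + 4 \cdot 131760 = -12 + 527040 = 527028$)
$\left(Y{\left(q,-529 \right)} + 277\right) + m = \left(\frac{1}{364} \left(-529\right) + 277\right) + 527028 = \left(- \frac{529}{364} + 277\right) + 527028 = \frac{100299}{364} + 527028 = \frac{191938491}{364}$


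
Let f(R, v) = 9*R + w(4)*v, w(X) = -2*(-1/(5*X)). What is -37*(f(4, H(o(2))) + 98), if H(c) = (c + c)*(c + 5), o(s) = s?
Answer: -25308/5 ≈ -5061.6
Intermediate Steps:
w(X) = 2/(5*X) (w(X) = -(-2)/(5*X) = 2/(5*X))
H(c) = 2*c*(5 + c) (H(c) = (2*c)*(5 + c) = 2*c*(5 + c))
f(R, v) = 9*R + v/10 (f(R, v) = 9*R + ((2/5)/4)*v = 9*R + ((2/5)*(1/4))*v = 9*R + v/10)
-37*(f(4, H(o(2))) + 98) = -37*((9*4 + (2*2*(5 + 2))/10) + 98) = -37*((36 + (2*2*7)/10) + 98) = -37*((36 + (1/10)*28) + 98) = -37*((36 + 14/5) + 98) = -37*(194/5 + 98) = -37*684/5 = -25308/5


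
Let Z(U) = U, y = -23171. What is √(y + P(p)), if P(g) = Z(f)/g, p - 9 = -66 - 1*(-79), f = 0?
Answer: I*√23171 ≈ 152.22*I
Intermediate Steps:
p = 22 (p = 9 + (-66 - 1*(-79)) = 9 + (-66 + 79) = 9 + 13 = 22)
P(g) = 0 (P(g) = 0/g = 0)
√(y + P(p)) = √(-23171 + 0) = √(-23171) = I*√23171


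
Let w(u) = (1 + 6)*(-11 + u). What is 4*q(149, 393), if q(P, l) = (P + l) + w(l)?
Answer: 12864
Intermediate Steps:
w(u) = -77 + 7*u (w(u) = 7*(-11 + u) = -77 + 7*u)
q(P, l) = -77 + P + 8*l (q(P, l) = (P + l) + (-77 + 7*l) = -77 + P + 8*l)
4*q(149, 393) = 4*(-77 + 149 + 8*393) = 4*(-77 + 149 + 3144) = 4*3216 = 12864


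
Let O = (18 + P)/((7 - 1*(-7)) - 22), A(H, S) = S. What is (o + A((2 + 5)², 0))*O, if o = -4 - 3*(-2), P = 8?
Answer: -13/2 ≈ -6.5000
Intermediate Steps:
o = 2 (o = -4 + 6 = 2)
O = -13/4 (O = (18 + 8)/((7 - 1*(-7)) - 22) = 26/((7 + 7) - 22) = 26/(14 - 22) = 26/(-8) = 26*(-⅛) = -13/4 ≈ -3.2500)
(o + A((2 + 5)², 0))*O = (2 + 0)*(-13/4) = 2*(-13/4) = -13/2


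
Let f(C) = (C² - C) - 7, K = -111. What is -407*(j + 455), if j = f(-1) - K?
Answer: -228327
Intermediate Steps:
f(C) = -7 + C² - C
j = 106 (j = (-7 + (-1)² - 1*(-1)) - 1*(-111) = (-7 + 1 + 1) + 111 = -5 + 111 = 106)
-407*(j + 455) = -407*(106 + 455) = -407*561 = -228327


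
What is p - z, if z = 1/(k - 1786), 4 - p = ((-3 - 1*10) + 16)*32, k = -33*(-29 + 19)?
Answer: -133951/1456 ≈ -91.999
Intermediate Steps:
k = 330 (k = -33*(-10) = 330)
p = -92 (p = 4 - ((-3 - 1*10) + 16)*32 = 4 - ((-3 - 10) + 16)*32 = 4 - (-13 + 16)*32 = 4 - 3*32 = 4 - 1*96 = 4 - 96 = -92)
z = -1/1456 (z = 1/(330 - 1786) = 1/(-1456) = -1/1456 ≈ -0.00068681)
p - z = -92 - 1*(-1/1456) = -92 + 1/1456 = -133951/1456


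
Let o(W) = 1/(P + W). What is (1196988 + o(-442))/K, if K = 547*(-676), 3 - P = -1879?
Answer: -1723662721/532471680 ≈ -3.2371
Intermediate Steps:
P = 1882 (P = 3 - 1*(-1879) = 3 + 1879 = 1882)
K = -369772
o(W) = 1/(1882 + W)
(1196988 + o(-442))/K = (1196988 + 1/(1882 - 442))/(-369772) = (1196988 + 1/1440)*(-1/369772) = (1723662721/1440)*(-1/369772) = -1723662721/532471680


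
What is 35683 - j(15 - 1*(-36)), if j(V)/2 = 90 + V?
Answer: 35401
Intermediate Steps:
j(V) = 180 + 2*V (j(V) = 2*(90 + V) = 180 + 2*V)
35683 - j(15 - 1*(-36)) = 35683 - (180 + 2*(15 - 1*(-36))) = 35683 - (180 + 2*(15 + 36)) = 35683 - (180 + 2*51) = 35683 - (180 + 102) = 35683 - 1*282 = 35683 - 282 = 35401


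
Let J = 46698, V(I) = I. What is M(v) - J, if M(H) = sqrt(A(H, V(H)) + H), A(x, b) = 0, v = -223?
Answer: -46698 + I*sqrt(223) ≈ -46698.0 + 14.933*I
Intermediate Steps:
M(H) = sqrt(H) (M(H) = sqrt(0 + H) = sqrt(H))
M(v) - J = sqrt(-223) - 1*46698 = I*sqrt(223) - 46698 = -46698 + I*sqrt(223)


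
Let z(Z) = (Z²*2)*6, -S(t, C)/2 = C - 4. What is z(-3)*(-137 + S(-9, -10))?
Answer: -11772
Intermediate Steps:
S(t, C) = 8 - 2*C (S(t, C) = -2*(C - 4) = -2*(-4 + C) = 8 - 2*C)
z(Z) = 12*Z² (z(Z) = (2*Z²)*6 = 12*Z²)
z(-3)*(-137 + S(-9, -10)) = (12*(-3)²)*(-137 + (8 - 2*(-10))) = (12*9)*(-137 + (8 + 20)) = 108*(-137 + 28) = 108*(-109) = -11772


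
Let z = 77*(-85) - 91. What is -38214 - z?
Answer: -31578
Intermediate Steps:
z = -6636 (z = -6545 - 91 = -6636)
-38214 - z = -38214 - 1*(-6636) = -38214 + 6636 = -31578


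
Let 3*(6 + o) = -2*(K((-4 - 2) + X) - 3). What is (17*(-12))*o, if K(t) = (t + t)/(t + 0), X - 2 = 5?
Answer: 1088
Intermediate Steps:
X = 7 (X = 2 + 5 = 7)
K(t) = 2 (K(t) = (2*t)/t = 2)
o = -16/3 (o = -6 + (-2*(2 - 3))/3 = -6 + (-2*(-1))/3 = -6 + (⅓)*2 = -6 + ⅔ = -16/3 ≈ -5.3333)
(17*(-12))*o = (17*(-12))*(-16/3) = -204*(-16/3) = 1088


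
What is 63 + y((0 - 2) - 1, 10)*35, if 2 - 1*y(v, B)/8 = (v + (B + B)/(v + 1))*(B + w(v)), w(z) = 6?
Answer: 58863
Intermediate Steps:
y(v, B) = 16 - 8*(6 + B)*(v + 2*B/(1 + v)) (y(v, B) = 16 - 8*(v + (B + B)/(v + 1))*(B + 6) = 16 - 8*(v + (2*B)/(1 + v))*(6 + B) = 16 - 8*(v + 2*B/(1 + v))*(6 + B) = 16 - 8*(6 + B)*(v + 2*B/(1 + v)))
63 + y((0 - 2) - 1, 10)*35 = 63 + (8*(2 - 12*10 - 6*((0 - 2) - 1)**2 - 4*((0 - 2) - 1) - 2*10**2 - 1*10*((0 - 2) - 1) - 1*10*((0 - 2) - 1)**2)/(1 + ((0 - 2) - 1)))*35 = 63 + (8*(2 - 120 - 6*(-2 - 1)**2 - 4*(-2 - 1) - 2*100 - 1*10*(-2 - 1) - 1*10*(-2 - 1)**2)/(1 + (-2 - 1)))*35 = 63 + (8*(2 - 120 - 6*(-3)**2 - 4*(-3) - 200 - 1*10*(-3) - 1*10*(-3)**2)/(1 - 3))*35 = 63 + (8*(2 - 120 - 6*9 + 12 - 200 + 30 - 1*10*9)/(-2))*35 = 63 + (8*(-1/2)*(2 - 120 - 54 + 12 - 200 + 30 - 90))*35 = 63 + (8*(-1/2)*(-420))*35 = 63 + 1680*35 = 63 + 58800 = 58863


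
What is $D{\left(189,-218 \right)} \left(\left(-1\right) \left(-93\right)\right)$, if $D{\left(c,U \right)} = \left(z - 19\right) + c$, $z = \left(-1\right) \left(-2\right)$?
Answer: $15996$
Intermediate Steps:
$z = 2$
$D{\left(c,U \right)} = -17 + c$ ($D{\left(c,U \right)} = \left(2 - 19\right) + c = -17 + c$)
$D{\left(189,-218 \right)} \left(\left(-1\right) \left(-93\right)\right) = \left(-17 + 189\right) \left(\left(-1\right) \left(-93\right)\right) = 172 \cdot 93 = 15996$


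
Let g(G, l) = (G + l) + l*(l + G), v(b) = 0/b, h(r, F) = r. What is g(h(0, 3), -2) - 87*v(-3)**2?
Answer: 2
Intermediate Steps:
v(b) = 0
g(G, l) = G + l + l*(G + l) (g(G, l) = (G + l) + l*(G + l) = G + l + l*(G + l))
g(h(0, 3), -2) - 87*v(-3)**2 = (0 - 2 + (-2)**2 + 0*(-2)) - 87*0**2 = (0 - 2 + 4 + 0) - 87*0 = 2 + 0 = 2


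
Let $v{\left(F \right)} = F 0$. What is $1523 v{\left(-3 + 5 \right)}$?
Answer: $0$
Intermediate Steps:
$v{\left(F \right)} = 0$
$1523 v{\left(-3 + 5 \right)} = 1523 \cdot 0 = 0$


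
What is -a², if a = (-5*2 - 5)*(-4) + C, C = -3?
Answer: -3249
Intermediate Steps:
a = 57 (a = (-5*2 - 5)*(-4) - 3 = (-10 - 5)*(-4) - 3 = -15*(-4) - 3 = 60 - 3 = 57)
-a² = -1*57² = -1*3249 = -3249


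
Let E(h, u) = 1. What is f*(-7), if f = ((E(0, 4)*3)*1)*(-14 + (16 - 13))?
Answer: 231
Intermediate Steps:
f = -33 (f = ((1*3)*1)*(-14 + (16 - 13)) = (3*1)*(-14 + 3) = 3*(-11) = -33)
f*(-7) = -33*(-7) = 231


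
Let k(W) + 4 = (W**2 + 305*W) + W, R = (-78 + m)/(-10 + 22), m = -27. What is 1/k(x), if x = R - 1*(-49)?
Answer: 16/222921 ≈ 7.1774e-5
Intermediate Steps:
R = -35/4 (R = (-78 - 27)/(-10 + 22) = -105/12 = -105*1/12 = -35/4 ≈ -8.7500)
x = 161/4 (x = -35/4 - 1*(-49) = -35/4 + 49 = 161/4 ≈ 40.250)
k(W) = -4 + W**2 + 306*W (k(W) = -4 + ((W**2 + 305*W) + W) = -4 + (W**2 + 306*W) = -4 + W**2 + 306*W)
1/k(x) = 1/(-4 + (161/4)**2 + 306*(161/4)) = 1/(-4 + 25921/16 + 24633/2) = 1/(222921/16) = 16/222921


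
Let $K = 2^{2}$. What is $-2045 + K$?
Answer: $-2041$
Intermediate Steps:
$K = 4$
$-2045 + K = -2045 + 4 = -2041$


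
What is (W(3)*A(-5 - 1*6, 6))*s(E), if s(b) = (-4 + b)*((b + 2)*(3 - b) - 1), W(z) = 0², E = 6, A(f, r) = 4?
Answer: 0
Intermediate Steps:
W(z) = 0
s(b) = (-1 + (2 + b)*(3 - b))*(-4 + b) (s(b) = (-4 + b)*((2 + b)*(3 - b) - 1) = (-4 + b)*(-1 + (2 + b)*(3 - b)) = (-1 + (2 + b)*(3 - b))*(-4 + b))
(W(3)*A(-5 - 1*6, 6))*s(E) = (0*4)*(-20 + 6 - 1*6³ + 5*6²) = 0*(-20 + 6 - 1*216 + 5*36) = 0*(-20 + 6 - 216 + 180) = 0*(-50) = 0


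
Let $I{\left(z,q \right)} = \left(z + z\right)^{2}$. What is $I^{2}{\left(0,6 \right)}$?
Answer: $0$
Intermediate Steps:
$I{\left(z,q \right)} = 4 z^{2}$ ($I{\left(z,q \right)} = \left(2 z\right)^{2} = 4 z^{2}$)
$I^{2}{\left(0,6 \right)} = \left(4 \cdot 0^{2}\right)^{2} = \left(4 \cdot 0\right)^{2} = 0^{2} = 0$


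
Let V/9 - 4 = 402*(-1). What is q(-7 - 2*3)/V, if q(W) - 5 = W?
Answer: 4/1791 ≈ 0.0022334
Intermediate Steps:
q(W) = 5 + W
V = -3582 (V = 36 + 9*(402*(-1)) = 36 + 9*(-402) = 36 - 3618 = -3582)
q(-7 - 2*3)/V = (5 + (-7 - 2*3))/(-3582) = (5 + (-7 - 1*6))*(-1/3582) = (5 + (-7 - 6))*(-1/3582) = (5 - 13)*(-1/3582) = -8*(-1/3582) = 4/1791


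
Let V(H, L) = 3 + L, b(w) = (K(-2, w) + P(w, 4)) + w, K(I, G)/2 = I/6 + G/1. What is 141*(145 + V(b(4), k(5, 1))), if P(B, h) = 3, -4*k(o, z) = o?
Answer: 82767/4 ≈ 20692.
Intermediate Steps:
k(o, z) = -o/4
K(I, G) = 2*G + I/3 (K(I, G) = 2*(I/6 + G/1) = 2*(I*(⅙) + G*1) = 2*(I/6 + G) = 2*(G + I/6) = 2*G + I/3)
b(w) = 7/3 + 3*w (b(w) = ((2*w + (⅓)*(-2)) + 3) + w = ((2*w - ⅔) + 3) + w = ((-⅔ + 2*w) + 3) + w = (7/3 + 2*w) + w = 7/3 + 3*w)
141*(145 + V(b(4), k(5, 1))) = 141*(145 + (3 - ¼*5)) = 141*(145 + (3 - 5/4)) = 141*(145 + 7/4) = 141*(587/4) = 82767/4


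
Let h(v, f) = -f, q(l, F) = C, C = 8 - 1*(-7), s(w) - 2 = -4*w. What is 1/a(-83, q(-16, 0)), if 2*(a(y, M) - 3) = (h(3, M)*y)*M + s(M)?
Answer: 2/18623 ≈ 0.00010739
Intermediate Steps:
s(w) = 2 - 4*w
C = 15 (C = 8 + 7 = 15)
q(l, F) = 15
a(y, M) = 4 - 2*M - y*M²/2 (a(y, M) = 3 + (((-M)*y)*M + (2 - 4*M))/2 = 3 + ((-M*y)*M + (2 - 4*M))/2 = 3 + (-y*M² + (2 - 4*M))/2 = 3 + (2 - 4*M - y*M²)/2 = 3 + (1 - 2*M - y*M²/2) = 4 - 2*M - y*M²/2)
1/a(-83, q(-16, 0)) = 1/(4 - 2*15 - ½*(-83)*15²) = 1/(4 - 30 - ½*(-83)*225) = 1/(4 - 30 + 18675/2) = 1/(18623/2) = 2/18623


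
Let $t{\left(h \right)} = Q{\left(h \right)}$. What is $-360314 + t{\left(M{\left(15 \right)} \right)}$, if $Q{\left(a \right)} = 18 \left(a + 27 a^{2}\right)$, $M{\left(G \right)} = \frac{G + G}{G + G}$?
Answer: $-359810$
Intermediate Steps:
$M{\left(G \right)} = 1$ ($M{\left(G \right)} = \frac{2 G}{2 G} = 2 G \frac{1}{2 G} = 1$)
$Q{\left(a \right)} = 18 a + 486 a^{2}$
$t{\left(h \right)} = 18 h \left(1 + 27 h\right)$
$-360314 + t{\left(M{\left(15 \right)} \right)} = -360314 + 18 \cdot 1 \left(1 + 27 \cdot 1\right) = -360314 + 18 \cdot 1 \left(1 + 27\right) = -360314 + 18 \cdot 1 \cdot 28 = -360314 + 504 = -359810$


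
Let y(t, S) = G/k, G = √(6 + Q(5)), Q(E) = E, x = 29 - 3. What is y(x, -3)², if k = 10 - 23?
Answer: 11/169 ≈ 0.065089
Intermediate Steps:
x = 26
k = -13
G = √11 (G = √(6 + 5) = √11 ≈ 3.3166)
y(t, S) = -√11/13 (y(t, S) = √11/(-13) = √11*(-1/13) = -√11/13)
y(x, -3)² = (-√11/13)² = 11/169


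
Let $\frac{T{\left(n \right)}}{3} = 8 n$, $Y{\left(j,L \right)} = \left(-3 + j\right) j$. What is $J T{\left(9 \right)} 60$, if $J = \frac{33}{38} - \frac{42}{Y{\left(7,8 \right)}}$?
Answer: $- \frac{155520}{19} \approx -8185.3$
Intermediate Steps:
$Y{\left(j,L \right)} = j \left(-3 + j\right)$
$T{\left(n \right)} = 24 n$ ($T{\left(n \right)} = 3 \cdot 8 n = 24 n$)
$J = - \frac{12}{19}$ ($J = \frac{33}{38} - \frac{42}{7 \left(-3 + 7\right)} = 33 \cdot \frac{1}{38} - \frac{42}{7 \cdot 4} = \frac{33}{38} - \frac{42}{28} = \frac{33}{38} - \frac{3}{2} = - \frac{12}{19} \approx -0.63158$)
$J T{\left(9 \right)} 60 = - \frac{12 \cdot 24 \cdot 9}{19} \cdot 60 = \left(- \frac{12}{19}\right) 216 \cdot 60 = \left(- \frac{2592}{19}\right) 60 = - \frac{155520}{19}$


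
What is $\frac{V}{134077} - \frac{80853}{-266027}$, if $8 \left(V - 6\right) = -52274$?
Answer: $\frac{36415347673}{142672408316} \approx 0.25524$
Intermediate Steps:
$V = - \frac{26113}{4}$ ($V = 6 + \frac{1}{8} \left(-52274\right) = 6 - \frac{26137}{4} = - \frac{26113}{4} \approx -6528.3$)
$\frac{V}{134077} - \frac{80853}{-266027} = - \frac{26113}{4 \cdot 134077} - \frac{80853}{-266027} = \left(- \frac{26113}{4}\right) \frac{1}{134077} - - \frac{80853}{266027} = - \frac{26113}{536308} + \frac{80853}{266027} = \frac{36415347673}{142672408316}$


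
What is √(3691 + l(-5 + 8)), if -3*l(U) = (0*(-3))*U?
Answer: √3691 ≈ 60.754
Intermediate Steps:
l(U) = 0 (l(U) = -0*(-3)*U/3 = -0*U = -⅓*0 = 0)
√(3691 + l(-5 + 8)) = √(3691 + 0) = √3691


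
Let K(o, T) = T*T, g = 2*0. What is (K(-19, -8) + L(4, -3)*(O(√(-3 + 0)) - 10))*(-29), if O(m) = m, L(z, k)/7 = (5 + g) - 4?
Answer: 174 - 203*I*√3 ≈ 174.0 - 351.61*I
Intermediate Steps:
g = 0
K(o, T) = T²
L(z, k) = 7 (L(z, k) = 7*((5 + 0) - 4) = 7*(5 - 4) = 7*1 = 7)
(K(-19, -8) + L(4, -3)*(O(√(-3 + 0)) - 10))*(-29) = ((-8)² + 7*(√(-3 + 0) - 10))*(-29) = (64 + 7*(√(-3) - 10))*(-29) = (64 + 7*(I*√3 - 10))*(-29) = (64 + 7*(-10 + I*√3))*(-29) = (64 + (-70 + 7*I*√3))*(-29) = (-6 + 7*I*√3)*(-29) = 174 - 203*I*√3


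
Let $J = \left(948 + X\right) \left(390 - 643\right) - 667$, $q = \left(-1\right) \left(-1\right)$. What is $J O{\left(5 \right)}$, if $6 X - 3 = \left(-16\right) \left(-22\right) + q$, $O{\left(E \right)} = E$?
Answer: $- \frac{3832835}{3} \approx -1.2776 \cdot 10^{6}$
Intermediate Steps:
$q = 1$
$X = \frac{178}{3}$ ($X = \frac{1}{2} + \frac{\left(-16\right) \left(-22\right) + 1}{6} = \frac{1}{2} + \frac{352 + 1}{6} = \frac{1}{2} + \frac{1}{6} \cdot 353 = \frac{1}{2} + \frac{353}{6} = \frac{178}{3} \approx 59.333$)
$J = - \frac{766567}{3}$ ($J = \left(948 + \frac{178}{3}\right) \left(390 - 643\right) - 667 = \frac{3022}{3} \left(-253\right) - 667 = - \frac{764566}{3} - 667 = - \frac{766567}{3} \approx -2.5552 \cdot 10^{5}$)
$J O{\left(5 \right)} = \left(- \frac{766567}{3}\right) 5 = - \frac{3832835}{3}$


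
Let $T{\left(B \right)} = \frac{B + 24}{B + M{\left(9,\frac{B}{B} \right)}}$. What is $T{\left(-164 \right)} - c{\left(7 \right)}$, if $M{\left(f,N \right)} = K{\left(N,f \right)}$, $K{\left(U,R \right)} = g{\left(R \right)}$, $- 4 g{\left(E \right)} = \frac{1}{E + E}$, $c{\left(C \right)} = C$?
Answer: $- \frac{10369}{1687} \approx -6.1464$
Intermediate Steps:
$g{\left(E \right)} = - \frac{1}{8 E}$ ($g{\left(E \right)} = - \frac{1}{4 \left(E + E\right)} = - \frac{1}{4 \cdot 2 E} = - \frac{\frac{1}{2} \frac{1}{E}}{4} = - \frac{1}{8 E}$)
$K{\left(U,R \right)} = - \frac{1}{8 R}$
$M{\left(f,N \right)} = - \frac{1}{8 f}$
$T{\left(B \right)} = \frac{24 + B}{- \frac{1}{72} + B}$ ($T{\left(B \right)} = \frac{B + 24}{B - \frac{1}{8 \cdot 9}} = \frac{24 + B}{B - \frac{1}{72}} = \frac{24 + B}{- \frac{1}{72} + B}$)
$T{\left(-164 \right)} - c{\left(7 \right)} = \frac{72 \left(24 - 164\right)}{-1 + 72 \left(-164\right)} - 7 = 72 \frac{1}{-1 - 11808} \left(-140\right) - 7 = 72 \frac{1}{-11809} \left(-140\right) - 7 = 72 \left(- \frac{1}{11809}\right) \left(-140\right) - 7 = \frac{1440}{1687} - 7 = - \frac{10369}{1687}$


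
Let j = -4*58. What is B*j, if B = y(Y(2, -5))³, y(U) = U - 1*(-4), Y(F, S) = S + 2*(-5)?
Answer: 308792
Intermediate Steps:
Y(F, S) = -10 + S (Y(F, S) = S - 10 = -10 + S)
y(U) = 4 + U (y(U) = U + 4 = 4 + U)
B = -1331 (B = (4 + (-10 - 5))³ = (4 - 15)³ = (-11)³ = -1331)
j = -232
B*j = -1331*(-232) = 308792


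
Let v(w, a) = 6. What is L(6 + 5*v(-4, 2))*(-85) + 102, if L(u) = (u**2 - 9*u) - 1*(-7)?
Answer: -83113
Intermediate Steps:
L(u) = 7 + u**2 - 9*u (L(u) = (u**2 - 9*u) + 7 = 7 + u**2 - 9*u)
L(6 + 5*v(-4, 2))*(-85) + 102 = (7 + (6 + 5*6)**2 - 9*(6 + 5*6))*(-85) + 102 = (7 + (6 + 30)**2 - 9*(6 + 30))*(-85) + 102 = (7 + 36**2 - 9*36)*(-85) + 102 = (7 + 1296 - 324)*(-85) + 102 = 979*(-85) + 102 = -83215 + 102 = -83113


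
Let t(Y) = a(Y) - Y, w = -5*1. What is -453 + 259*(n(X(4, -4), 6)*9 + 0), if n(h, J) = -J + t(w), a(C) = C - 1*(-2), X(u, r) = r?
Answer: -9777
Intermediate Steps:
a(C) = 2 + C (a(C) = C + 2 = 2 + C)
w = -5
t(Y) = 2 (t(Y) = (2 + Y) - Y = 2)
n(h, J) = 2 - J (n(h, J) = -J + 2 = 2 - J)
-453 + 259*(n(X(4, -4), 6)*9 + 0) = -453 + 259*((2 - 1*6)*9 + 0) = -453 + 259*((2 - 6)*9 + 0) = -453 + 259*(-4*9 + 0) = -453 + 259*(-36 + 0) = -453 + 259*(-36) = -453 - 9324 = -9777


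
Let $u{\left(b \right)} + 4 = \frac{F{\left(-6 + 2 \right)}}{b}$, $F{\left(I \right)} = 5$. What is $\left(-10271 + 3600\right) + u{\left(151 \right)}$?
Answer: $- \frac{1007920}{151} \approx -6675.0$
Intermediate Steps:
$u{\left(b \right)} = -4 + \frac{5}{b}$
$\left(-10271 + 3600\right) + u{\left(151 \right)} = \left(-10271 + 3600\right) - \left(4 - \frac{5}{151}\right) = -6671 + \left(-4 + 5 \cdot \frac{1}{151}\right) = -6671 + \left(-4 + \frac{5}{151}\right) = -6671 - \frac{599}{151} = - \frac{1007920}{151}$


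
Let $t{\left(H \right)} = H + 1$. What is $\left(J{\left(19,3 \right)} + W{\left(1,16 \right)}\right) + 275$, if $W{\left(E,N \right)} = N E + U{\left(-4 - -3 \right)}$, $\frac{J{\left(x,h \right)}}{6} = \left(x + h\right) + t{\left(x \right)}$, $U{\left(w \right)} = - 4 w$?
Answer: $547$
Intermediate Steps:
$t{\left(H \right)} = 1 + H$
$J{\left(x,h \right)} = 6 + 6 h + 12 x$ ($J{\left(x,h \right)} = 6 \left(\left(x + h\right) + \left(1 + x\right)\right) = 6 \left(\left(h + x\right) + \left(1 + x\right)\right) = 6 \left(1 + h + 2 x\right) = 6 + 6 h + 12 x$)
$W{\left(E,N \right)} = 4 + E N$ ($W{\left(E,N \right)} = N E - 4 \left(-4 - -3\right) = E N - 4 \left(-4 + 3\right) = E N - -4 = E N + 4 = 4 + E N$)
$\left(J{\left(19,3 \right)} + W{\left(1,16 \right)}\right) + 275 = \left(\left(6 + 6 \cdot 3 + 12 \cdot 19\right) + \left(4 + 1 \cdot 16\right)\right) + 275 = \left(\left(6 + 18 + 228\right) + \left(4 + 16\right)\right) + 275 = \left(252 + 20\right) + 275 = 272 + 275 = 547$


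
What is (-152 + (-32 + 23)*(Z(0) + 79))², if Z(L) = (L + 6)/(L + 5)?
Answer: 19088161/25 ≈ 7.6353e+5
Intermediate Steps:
Z(L) = (6 + L)/(5 + L)
(-152 + (-32 + 23)*(Z(0) + 79))² = (-152 + (-32 + 23)*((6 + 0)/(5 + 0) + 79))² = (-152 - 9*(6/5 + 79))² = (-152 - 9*401/5)² = (-152 - 3609/5)² = (-4369/5)² = 19088161/25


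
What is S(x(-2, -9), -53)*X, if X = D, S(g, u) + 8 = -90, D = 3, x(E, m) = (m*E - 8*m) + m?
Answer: -294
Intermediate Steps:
x(E, m) = -7*m + E*m (x(E, m) = (E*m - 8*m) + m = (-8*m + E*m) + m = -7*m + E*m)
S(g, u) = -98 (S(g, u) = -8 - 90 = -98)
X = 3
S(x(-2, -9), -53)*X = -98*3 = -294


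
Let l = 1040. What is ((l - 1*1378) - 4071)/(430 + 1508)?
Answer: -4409/1938 ≈ -2.2750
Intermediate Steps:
((l - 1*1378) - 4071)/(430 + 1508) = ((1040 - 1*1378) - 4071)/(430 + 1508) = ((1040 - 1378) - 4071)/1938 = (-338 - 4071)*(1/1938) = -4409*1/1938 = -4409/1938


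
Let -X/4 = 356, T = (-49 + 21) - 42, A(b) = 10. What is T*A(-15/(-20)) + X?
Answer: -2124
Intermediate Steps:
T = -70 (T = -28 - 42 = -70)
X = -1424 (X = -4*356 = -1424)
T*A(-15/(-20)) + X = -70*10 - 1424 = -700 - 1424 = -2124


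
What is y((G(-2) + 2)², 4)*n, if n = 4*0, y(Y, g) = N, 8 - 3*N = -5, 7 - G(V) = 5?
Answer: 0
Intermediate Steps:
G(V) = 2 (G(V) = 7 - 1*5 = 7 - 5 = 2)
N = 13/3 (N = 8/3 - ⅓*(-5) = 8/3 + 5/3 = 13/3 ≈ 4.3333)
y(Y, g) = 13/3
n = 0
y((G(-2) + 2)², 4)*n = (13/3)*0 = 0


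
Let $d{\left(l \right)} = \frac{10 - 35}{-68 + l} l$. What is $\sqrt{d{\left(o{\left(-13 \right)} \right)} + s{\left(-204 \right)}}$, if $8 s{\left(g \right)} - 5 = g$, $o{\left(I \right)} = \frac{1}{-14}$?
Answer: $\frac{i \sqrt{361848382}}{3812} \approx 4.9901 i$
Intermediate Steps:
$o{\left(I \right)} = - \frac{1}{14}$
$s{\left(g \right)} = \frac{5}{8} + \frac{g}{8}$
$d{\left(l \right)} = - \frac{25 l}{-68 + l}$ ($d{\left(l \right)} = - \frac{25}{-68 + l} l = - \frac{25 l}{-68 + l}$)
$\sqrt{d{\left(o{\left(-13 \right)} \right)} + s{\left(-204 \right)}} = \sqrt{\left(-25\right) \left(- \frac{1}{14}\right) \frac{1}{-68 - \frac{1}{14}} + \left(\frac{5}{8} + \frac{1}{8} \left(-204\right)\right)} = \sqrt{\left(-25\right) \left(- \frac{1}{14}\right) \frac{1}{- \frac{953}{14}} + \left(\frac{5}{8} - \frac{51}{2}\right)} = \sqrt{\left(-25\right) \left(- \frac{1}{14}\right) \left(- \frac{14}{953}\right) - \frac{199}{8}} = \sqrt{- \frac{25}{953} - \frac{199}{8}} = \sqrt{- \frac{189847}{7624}} = \frac{i \sqrt{361848382}}{3812}$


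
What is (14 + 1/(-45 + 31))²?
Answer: 38025/196 ≈ 194.01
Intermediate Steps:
(14 + 1/(-45 + 31))² = (14 + 1/(-14))² = (14 - 1/14)² = (195/14)² = 38025/196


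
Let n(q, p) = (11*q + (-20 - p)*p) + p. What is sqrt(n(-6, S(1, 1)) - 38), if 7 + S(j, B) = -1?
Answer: 4*I ≈ 4.0*I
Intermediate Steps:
S(j, B) = -8 (S(j, B) = -7 - 1 = -8)
n(q, p) = p + 11*q + p*(-20 - p) (n(q, p) = (11*q + p*(-20 - p)) + p = p + 11*q + p*(-20 - p))
sqrt(n(-6, S(1, 1)) - 38) = sqrt((-1*(-8)**2 - 19*(-8) + 11*(-6)) - 38) = sqrt((-1*64 + 152 - 66) - 38) = sqrt((-64 + 152 - 66) - 38) = sqrt(22 - 38) = sqrt(-16) = 4*I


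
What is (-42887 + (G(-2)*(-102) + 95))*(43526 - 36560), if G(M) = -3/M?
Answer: -299154870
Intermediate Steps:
(-42887 + (G(-2)*(-102) + 95))*(43526 - 36560) = (-42887 + (-3/(-2)*(-102) + 95))*(43526 - 36560) = (-42887 + (-3*(-½)*(-102) + 95))*6966 = (-42887 + ((3/2)*(-102) + 95))*6966 = (-42887 + (-153 + 95))*6966 = (-42887 - 58)*6966 = -42945*6966 = -299154870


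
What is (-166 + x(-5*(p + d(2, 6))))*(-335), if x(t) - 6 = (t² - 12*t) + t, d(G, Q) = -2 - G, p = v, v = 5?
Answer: 26800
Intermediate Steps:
p = 5
x(t) = 6 + t² - 11*t (x(t) = 6 + ((t² - 12*t) + t) = 6 + (t² - 11*t) = 6 + t² - 11*t)
(-166 + x(-5*(p + d(2, 6))))*(-335) = (-166 + (6 + (-5*(5 + (-2 - 1*2)))² - (-55)*(5 + (-2 - 1*2))))*(-335) = (-166 + (6 + (-5*(5 + (-2 - 2)))² - (-55)*(5 + (-2 - 2))))*(-335) = (-166 + (6 + (-5*(5 - 4))² - (-55)*(5 - 4)))*(-335) = (-166 + (6 + (-5*1)² - (-55)))*(-335) = (-166 + (6 + (-5)² - 11*(-5)))*(-335) = (-166 + (6 + 25 + 55))*(-335) = (-166 + 86)*(-335) = -80*(-335) = 26800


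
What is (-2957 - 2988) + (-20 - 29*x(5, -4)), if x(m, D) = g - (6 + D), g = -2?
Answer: -5849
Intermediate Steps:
x(m, D) = -8 - D (x(m, D) = -2 - (6 + D) = -2 + (-6 - D) = -8 - D)
(-2957 - 2988) + (-20 - 29*x(5, -4)) = (-2957 - 2988) + (-20 - 29*(-8 - 1*(-4))) = -5945 + (-20 - 29*(-8 + 4)) = -5945 + (-20 - 29*(-4)) = -5945 + (-20 + 116) = -5945 + 96 = -5849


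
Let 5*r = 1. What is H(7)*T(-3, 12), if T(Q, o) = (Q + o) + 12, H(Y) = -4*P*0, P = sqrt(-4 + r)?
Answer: 0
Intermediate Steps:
r = 1/5 (r = (1/5)*1 = 1/5 ≈ 0.20000)
P = I*sqrt(95)/5 (P = sqrt(-4 + 1/5) = sqrt(-19/5) = I*sqrt(95)/5 ≈ 1.9494*I)
H(Y) = 0 (H(Y) = -4*I*sqrt(95)/5*0 = 0)
T(Q, o) = 12 + Q + o
H(7)*T(-3, 12) = 0*(12 - 3 + 12) = 0*21 = 0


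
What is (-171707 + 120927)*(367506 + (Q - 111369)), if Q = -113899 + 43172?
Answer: -9415119800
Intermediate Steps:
Q = -70727
(-171707 + 120927)*(367506 + (Q - 111369)) = (-171707 + 120927)*(367506 + (-70727 - 111369)) = -50780*(367506 - 182096) = -50780*185410 = -9415119800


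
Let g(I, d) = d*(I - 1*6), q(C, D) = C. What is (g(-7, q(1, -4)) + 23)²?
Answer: 100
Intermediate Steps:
g(I, d) = d*(-6 + I) (g(I, d) = d*(I - 6) = d*(-6 + I))
(g(-7, q(1, -4)) + 23)² = (1*(-6 - 7) + 23)² = (1*(-13) + 23)² = (-13 + 23)² = 10² = 100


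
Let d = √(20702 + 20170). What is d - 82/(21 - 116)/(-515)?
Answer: -82/48925 + 2*√10218 ≈ 202.17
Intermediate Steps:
d = 2*√10218 (d = √40872 = 2*√10218 ≈ 202.17)
d - 82/(21 - 116)/(-515) = 2*√10218 - 82/(21 - 116)/(-515) = 2*√10218 - 82/(-95)*(-1)/515 = 2*√10218 - 82*(-1/95)*(-1)/515 = 2*√10218 - (-82)*(-1)/(95*515) = 2*√10218 - 1*82/48925 = 2*√10218 - 82/48925 = -82/48925 + 2*√10218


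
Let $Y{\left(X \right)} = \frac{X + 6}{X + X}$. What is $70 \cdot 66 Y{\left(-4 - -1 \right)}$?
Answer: $-2310$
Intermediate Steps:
$Y{\left(X \right)} = \frac{6 + X}{2 X}$
$70 \cdot 66 Y{\left(-4 - -1 \right)} = 70 \cdot 66 \frac{6 - 3}{2 \left(-4 - -1\right)} = 4620 \frac{6 + \left(-4 + 1\right)}{2 \left(-4 + 1\right)} = 4620 \frac{6 - 3}{2 \left(-3\right)} = 4620 \cdot \frac{1}{2} \left(- \frac{1}{3}\right) 3 = 4620 \left(- \frac{1}{2}\right) = -2310$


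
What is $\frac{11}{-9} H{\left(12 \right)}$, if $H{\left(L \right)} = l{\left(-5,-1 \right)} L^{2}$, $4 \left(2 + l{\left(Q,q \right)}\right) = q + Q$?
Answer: $616$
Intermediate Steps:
$l{\left(Q,q \right)} = -2 + \frac{Q}{4} + \frac{q}{4}$ ($l{\left(Q,q \right)} = -2 + \frac{q + Q}{4} = -2 + \frac{Q + q}{4} = -2 + \left(\frac{Q}{4} + \frac{q}{4}\right) = -2 + \frac{Q}{4} + \frac{q}{4}$)
$H{\left(L \right)} = - \frac{7 L^{2}}{2}$ ($H{\left(L \right)} = \left(-2 + \frac{1}{4} \left(-5\right) + \frac{1}{4} \left(-1\right)\right) L^{2} = \left(-2 - \frac{5}{4} - \frac{1}{4}\right) L^{2} = - \frac{7 L^{2}}{2}$)
$\frac{11}{-9} H{\left(12 \right)} = \frac{11}{-9} \left(- \frac{7 \cdot 12^{2}}{2}\right) = 11 \left(- \frac{1}{9}\right) \left(\left(- \frac{7}{2}\right) 144\right) = \left(- \frac{11}{9}\right) \left(-504\right) = 616$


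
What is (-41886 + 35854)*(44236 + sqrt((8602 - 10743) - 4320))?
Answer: -266831552 - 6032*I*sqrt(6461) ≈ -2.6683e+8 - 4.8485e+5*I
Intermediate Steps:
(-41886 + 35854)*(44236 + sqrt((8602 - 10743) - 4320)) = -6032*(44236 + sqrt(-2141 - 4320)) = -6032*(44236 + sqrt(-6461)) = -6032*(44236 + I*sqrt(6461)) = -266831552 - 6032*I*sqrt(6461)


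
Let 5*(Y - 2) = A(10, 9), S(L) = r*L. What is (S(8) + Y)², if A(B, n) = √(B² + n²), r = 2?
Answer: (90 + √181)²/25 ≈ 428.11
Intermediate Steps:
S(L) = 2*L
Y = 2 + √181/5 (Y = 2 + √(10² + 9²)/5 = 2 + √(100 + 81)/5 = 2 + √181/5 ≈ 4.6907)
(S(8) + Y)² = (2*8 + (2 + √181/5))² = (16 + (2 + √181/5))² = (18 + √181/5)²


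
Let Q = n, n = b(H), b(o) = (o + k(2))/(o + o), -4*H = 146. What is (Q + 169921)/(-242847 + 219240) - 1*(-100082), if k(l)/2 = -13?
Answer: 344920014413/3446622 ≈ 1.0007e+5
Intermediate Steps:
H = -73/2 (H = -¼*146 = -73/2 ≈ -36.500)
k(l) = -26 (k(l) = 2*(-13) = -26)
b(o) = (-26 + o)/(2*o) (b(o) = (o - 26)/(o + o) = (-26 + o)/((2*o)) = (-26 + o)*(1/(2*o)) = (-26 + o)/(2*o))
n = 125/146 (n = (-26 - 73/2)/(2*(-73/2)) = (½)*(-2/73)*(-125/2) = 125/146 ≈ 0.85616)
Q = 125/146 ≈ 0.85616
(Q + 169921)/(-242847 + 219240) - 1*(-100082) = (125/146 + 169921)/(-242847 + 219240) - 1*(-100082) = (24808591/146)/(-23607) + 100082 = (24808591/146)*(-1/23607) + 100082 = -24808591/3446622 + 100082 = 344920014413/3446622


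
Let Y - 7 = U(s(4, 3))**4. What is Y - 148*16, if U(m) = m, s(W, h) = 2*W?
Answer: 1735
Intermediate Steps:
Y = 4103 (Y = 7 + (2*4)**4 = 7 + 8**4 = 7 + 4096 = 4103)
Y - 148*16 = 4103 - 148*16 = 4103 - 2368 = 1735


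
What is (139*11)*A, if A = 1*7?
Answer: 10703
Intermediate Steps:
A = 7
(139*11)*A = (139*11)*7 = 1529*7 = 10703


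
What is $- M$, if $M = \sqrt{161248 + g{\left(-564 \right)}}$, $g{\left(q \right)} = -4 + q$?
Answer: $- 2 \sqrt{40170} \approx -400.85$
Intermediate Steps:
$M = 2 \sqrt{40170}$ ($M = \sqrt{161248 - 568} = \sqrt{160680} = 2 \sqrt{40170} \approx 400.85$)
$- M = - 2 \sqrt{40170}$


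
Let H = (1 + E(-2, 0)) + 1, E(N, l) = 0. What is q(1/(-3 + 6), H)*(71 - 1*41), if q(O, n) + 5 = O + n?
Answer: -80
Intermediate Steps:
H = 2 (H = (1 + 0) + 1 = 1 + 1 = 2)
q(O, n) = -5 + O + n (q(O, n) = -5 + (O + n) = -5 + O + n)
q(1/(-3 + 6), H)*(71 - 1*41) = (-5 + 1/(-3 + 6) + 2)*(71 - 1*41) = (-5 + 1/3 + 2)*(71 - 41) = (-5 + ⅓ + 2)*30 = -8/3*30 = -80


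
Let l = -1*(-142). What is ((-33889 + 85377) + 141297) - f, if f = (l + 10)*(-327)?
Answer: 242489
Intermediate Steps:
l = 142
f = -49704 (f = (142 + 10)*(-327) = 152*(-327) = -49704)
((-33889 + 85377) + 141297) - f = ((-33889 + 85377) + 141297) - 1*(-49704) = (51488 + 141297) + 49704 = 192785 + 49704 = 242489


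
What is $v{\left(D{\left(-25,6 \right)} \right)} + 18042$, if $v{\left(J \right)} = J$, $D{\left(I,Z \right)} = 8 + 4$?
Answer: $18054$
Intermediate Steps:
$D{\left(I,Z \right)} = 12$
$v{\left(D{\left(-25,6 \right)} \right)} + 18042 = 12 + 18042 = 18054$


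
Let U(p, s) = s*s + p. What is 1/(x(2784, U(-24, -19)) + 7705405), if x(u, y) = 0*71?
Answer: 1/7705405 ≈ 1.2978e-7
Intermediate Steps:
U(p, s) = p + s**2 (U(p, s) = s**2 + p = p + s**2)
x(u, y) = 0
1/(x(2784, U(-24, -19)) + 7705405) = 1/(0 + 7705405) = 1/7705405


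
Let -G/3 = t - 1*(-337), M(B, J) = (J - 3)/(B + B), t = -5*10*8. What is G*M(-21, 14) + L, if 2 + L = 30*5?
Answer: 197/2 ≈ 98.500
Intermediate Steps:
t = -400 (t = -50*8 = -400)
M(B, J) = (-3 + J)/(2*B) (M(B, J) = (-3 + J)/((2*B)) = (-3 + J)*(1/(2*B)) = (-3 + J)/(2*B))
L = 148 (L = -2 + 30*5 = -2 + 150 = 148)
G = 189 (G = -3*(-400 - 1*(-337)) = -3*(-400 + 337) = -3*(-63) = 189)
G*M(-21, 14) + L = 189*((½)*(-3 + 14)/(-21)) + 148 = 189*((½)*(-1/21)*11) + 148 = 189*(-11/42) + 148 = -99/2 + 148 = 197/2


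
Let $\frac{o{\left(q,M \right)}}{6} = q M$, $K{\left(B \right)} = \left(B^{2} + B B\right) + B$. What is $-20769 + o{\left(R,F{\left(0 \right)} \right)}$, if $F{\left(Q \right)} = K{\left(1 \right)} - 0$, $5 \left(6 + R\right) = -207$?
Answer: $- \frac{108111}{5} \approx -21622.0$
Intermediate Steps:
$K{\left(B \right)} = B + 2 B^{2}$ ($K{\left(B \right)} = \left(B^{2} + B^{2}\right) + B = 2 B^{2} + B = B + 2 B^{2}$)
$R = - \frac{237}{5}$ ($R = -6 + \frac{1}{5} \left(-207\right) = -6 - \frac{207}{5} = - \frac{237}{5} \approx -47.4$)
$F{\left(Q \right)} = 3$ ($F{\left(Q \right)} = 1 \left(1 + 2 \cdot 1\right) - 0 = 1 \left(1 + 2\right) + 0 = 1 \cdot 3 + 0 = 3 + 0 = 3$)
$o{\left(q,M \right)} = 6 M q$ ($o{\left(q,M \right)} = 6 q M = 6 M q$)
$-20769 + o{\left(R,F{\left(0 \right)} \right)} = -20769 + 6 \cdot 3 \left(- \frac{237}{5}\right) = -20769 - \frac{4266}{5} = - \frac{108111}{5}$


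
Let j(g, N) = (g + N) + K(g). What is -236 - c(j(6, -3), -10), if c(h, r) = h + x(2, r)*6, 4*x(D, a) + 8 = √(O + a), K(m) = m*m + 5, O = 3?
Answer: -268 - 3*I*√7/2 ≈ -268.0 - 3.9686*I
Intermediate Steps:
K(m) = 5 + m² (K(m) = m² + 5 = 5 + m²)
x(D, a) = -2 + √(3 + a)/4
j(g, N) = 5 + N + g + g² (j(g, N) = (g + N) + (5 + g²) = (N + g) + (5 + g²) = 5 + N + g + g²)
c(h, r) = -12 + h + 3*√(3 + r)/2 (c(h, r) = h + (-2 + √(3 + r)/4)*6 = h + (-12 + 3*√(3 + r)/2) = -12 + h + 3*√(3 + r)/2)
-236 - c(j(6, -3), -10) = -236 - (-12 + (5 - 3 + 6 + 6²) + 3*√(3 - 10)/2) = -236 - (-12 + (5 - 3 + 6 + 36) + 3*√(-7)/2) = -236 - (-12 + 44 + 3*(I*√7)/2) = -236 - (-12 + 44 + 3*I*√7/2) = -236 - (32 + 3*I*√7/2) = -236 + (-32 - 3*I*√7/2) = -268 - 3*I*√7/2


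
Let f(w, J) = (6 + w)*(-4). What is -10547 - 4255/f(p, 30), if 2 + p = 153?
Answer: -6619261/628 ≈ -10540.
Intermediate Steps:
p = 151 (p = -2 + 153 = 151)
f(w, J) = -24 - 4*w
-10547 - 4255/f(p, 30) = -10547 - 4255/(-24 - 4*151) = -10547 - 4255/(-24 - 604) = -10547 - 4255/(-628) = -10547 - 4255*(-1)/628 = -10547 - 1*(-4255/628) = -10547 + 4255/628 = -6619261/628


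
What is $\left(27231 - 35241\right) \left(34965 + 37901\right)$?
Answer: $-583656660$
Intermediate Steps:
$\left(27231 - 35241\right) \left(34965 + 37901\right) = \left(-8010\right) 72866 = -583656660$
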